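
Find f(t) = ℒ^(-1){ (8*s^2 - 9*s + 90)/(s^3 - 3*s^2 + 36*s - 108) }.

Factor the denominator: s^3 - 3*s^2 + 36*s - 108 = (s - 3)*(s^2 + 36).
Partial fraction decomposition gives [3/(s - 3)] + [5*s/(s^2 + 36)] + [6/(s^2 + 36)].
Invert each term: 3/(s - 3) ↔ 3e^(3t); 5·s/(s^2 + 36) ↔ 5cos(6t); 1·6/(s^2 + 36) ↔ sin(6t).

f(t) = 3*exp(3*t) + sin(6*t) + 5*cos(6*t)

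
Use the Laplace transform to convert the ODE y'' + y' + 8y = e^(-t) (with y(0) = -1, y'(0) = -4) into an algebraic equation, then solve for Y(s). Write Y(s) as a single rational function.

Y(s) = (-s^2 - 6*s - 4)/(s^3 + 2*s^2 + 9*s + 8)

Laplace-transform each side.
Using L{y''} = s^2 Y - s·y(0) - y'(0) and L{y'} = sY - y(0), with y(0) = -1, y'(0) = -4, the left side becomes (s^2 + s + 8)Y - (-s - 5).
The right side is L{e^(-t)} = 1/(s + 1).
So (s^2 + s + 8)Y = 1/(s + 1) + (-s - 5).
Solve for Y(s) and write it as one ratio of polynomials.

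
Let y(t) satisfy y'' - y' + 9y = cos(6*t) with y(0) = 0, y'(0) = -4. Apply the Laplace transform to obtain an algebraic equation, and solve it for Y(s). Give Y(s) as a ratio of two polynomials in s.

Apply the Laplace transform to the equation.
The derivative rules (L{y''} = s^2 Y - s·y(0) - y'(0) and L{y'} = sY - y(0), with y(0) = 0, y'(0) = -4) turn the left side into (s^2 - s + 9)Y - (-4).
The right side is L{cos(6*t)} = s/(s^2 + 36).
So (s^2 - s + 9)Y = s/(s^2 + 36) + (-4).
Solve for Y(s) and write it as one ratio of polynomials.

Y(s) = (-4*s^2 + s - 144)/(s^4 - s^3 + 45*s^2 - 36*s + 324)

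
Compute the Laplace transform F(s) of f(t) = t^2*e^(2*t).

L{e^(2t)} = 1/(s - 2).
Then apply L{t^2·g(t)} = (-1)^2 d^2/ds^2[G(s)] with G(s) = 1/(s - 2):
differentiating 2 times and applying the sign gives 2/(s - 2)^3.

F(s) = 2/(s - 2)^3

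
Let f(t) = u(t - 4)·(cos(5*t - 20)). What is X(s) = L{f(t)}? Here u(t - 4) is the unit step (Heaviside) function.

By the second shifting theorem, L{u(t - c)·g(t - c)} = e^(-cs)·G(s) with c = 4 and G(s) = L{g(t)}.
L{cos(5t)} = s/(s^2 + 25).

X(s) = s*exp(-4*s)/(s^2 + 25)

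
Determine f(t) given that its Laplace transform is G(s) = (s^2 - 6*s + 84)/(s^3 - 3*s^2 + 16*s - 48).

Factor the denominator: s^3 - 3*s^2 + 16*s - 48 = (s - 3)*(s^2 + 16).
Partial fraction decomposition gives [3/(s - 3)] + [-2*s/(s^2 + 16)] + [-12/(s^2 + 16)].
Invert each term: 3/(s - 3) ↔ 3e^(3t); -2·s/(s^2 + 16) ↔ -2cos(4t); -3·4/(s^2 + 16) ↔ -3sin(4t).

f(t) = 3*exp(3*t) - 3*sin(4*t) - 2*cos(4*t)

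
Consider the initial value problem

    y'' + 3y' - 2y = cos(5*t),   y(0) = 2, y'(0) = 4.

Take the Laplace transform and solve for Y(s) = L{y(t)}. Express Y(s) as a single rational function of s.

Y(s) = (2*s^3 + 10*s^2 + 51*s + 250)/(s^4 + 3*s^3 + 23*s^2 + 75*s - 50)

Apply the Laplace transform to the equation.
Using L{y''} = s^2 Y - s·y(0) - y'(0) and L{y'} = sY - y(0), with y(0) = 2, y'(0) = 4, the left side becomes (s^2 + 3*s - 2)Y - (2*s + 10).
The right side is L{cos(5*t)} = s/(s^2 + 25).
So (s^2 + 3*s - 2)Y = s/(s^2 + 25) + (2*s + 10).
Solve for Y(s) and write it as one ratio of polynomials.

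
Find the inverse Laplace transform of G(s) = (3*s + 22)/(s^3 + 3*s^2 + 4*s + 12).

3*sin(2*t) - cos(2*t) + exp(-3*t)

Factor the denominator: s^3 + 3*s^2 + 4*s + 12 = (s + 3)*(s^2 + 4).
Partial fraction decomposition gives [1/(s + 3)] + [-s/(s^2 + 4)] + [6/(s^2 + 4)].
Invert each term: 1/(s + 3) ↔ e^(-3t); -1·s/(s^2 + 4) ↔ -cos(2t); 3·2/(s^2 + 4) ↔ 3sin(2t).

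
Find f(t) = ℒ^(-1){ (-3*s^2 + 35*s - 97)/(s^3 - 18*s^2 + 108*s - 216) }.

Factor the denominator: s^3 - 18*s^2 + 108*s - 216 = (s - 6)^3.
Partial fraction decomposition gives [-3/(s - 6)] + [-1/(s - 6)^2] + [5/(s - 6)^3].
Invert each term: -3/(s - 6) ↔ -3e^(6t); -1/(s - 6)^2 ↔ -t·e^(6t); 5/(s - 6)^3 ↔ (5/2)t^2·e^(6t).

f(t) = 5*t^2*exp(6*t)/2 - t*exp(6*t) - 3*exp(6*t)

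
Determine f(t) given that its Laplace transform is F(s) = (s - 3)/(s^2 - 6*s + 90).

Rewrite the denominator: s^2 - 6*s + 90 = (s - 3)^2 + 81.
The form in (s - 3) signals a first-shifting-theorem factor e^(3t).
Since L{cos(9t)} = s/(s^2 + 81), the inverse is exp(3*t)*cos(9*t).

f(t) = exp(3*t)*cos(9*t)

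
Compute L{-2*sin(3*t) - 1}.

The transform is linear, so treat each term independently.
(-2)·[L{sin(3t)} = 3/(s^2 + 9)]; L{-1} = -1/s.

-6/(s^2 + 9) - 1/s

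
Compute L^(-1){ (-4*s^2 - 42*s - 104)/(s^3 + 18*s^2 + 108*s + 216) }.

2*t^2*exp(-6*t) + 6*t*exp(-6*t) - 4*exp(-6*t)

Factor the denominator: s^3 + 18*s^2 + 108*s + 216 = (s + 6)^3.
Partial fraction decomposition gives [-4/(s + 6)] + [6/(s + 6)^2] + [4/(s + 6)^3].
Invert each term: -4/(s + 6) ↔ -4e^(-6t); 6/(s + 6)^2 ↔ 6t·e^(-6t); 4/(s + 6)^3 ↔ (2)t^2·e^(-6t).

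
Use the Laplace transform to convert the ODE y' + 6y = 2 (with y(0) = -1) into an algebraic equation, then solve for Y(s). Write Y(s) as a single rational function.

Laplace-transform each side.
The derivative rules (L{y'} = sY - y(0) = sY - (-1)) turn the left side into (s + 6)Y - (-1).
The right side is L{2} = 2/s.
So (s + 6)Y = 2/s + (-1).
Divide through and combine into a single rational function.

Y(s) = (-s + 2)/(s^2 + 6*s)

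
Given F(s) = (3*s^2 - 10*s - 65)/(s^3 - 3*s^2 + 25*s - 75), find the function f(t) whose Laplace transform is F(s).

Factor the denominator: s^3 - 3*s^2 + 25*s - 75 = (s - 3)*(s^2 + 25).
Partial fraction decomposition gives [-2/(s - 3)] + [5*s/(s^2 + 25)] + [5/(s^2 + 25)].
Invert each term: -2/(s - 3) ↔ -2e^(3t); 5·s/(s^2 + 25) ↔ 5cos(5t); 1·5/(s^2 + 25) ↔ sin(5t).

f(t) = -2*exp(3*t) + sin(5*t) + 5*cos(5*t)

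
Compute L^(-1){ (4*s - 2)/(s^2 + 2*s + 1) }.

-6*t*exp(-t) + 4*exp(-t)

Factor the denominator: s^2 + 2*s + 1 = (s + 1)^2.
Partial fraction decomposition gives [4/(s + 1)] + [-6/(s + 1)^2].
Invert each term: 4/(s + 1) ↔ 4e^(-t); -6/(s + 1)^2 ↔ -6t·e^(-t).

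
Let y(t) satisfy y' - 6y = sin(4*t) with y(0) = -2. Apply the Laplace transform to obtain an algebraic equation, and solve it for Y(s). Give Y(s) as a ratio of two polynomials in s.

Y(s) = (-2*s^2 - 28)/(s^3 - 6*s^2 + 16*s - 96)

Take the Laplace transform of both sides.
The derivative rules (L{y'} = sY - y(0) = sY - (-2)) turn the left side into (s - 6)Y - (-2).
The right side is L{sin(4*t)} = 4/(s^2 + 16).
So (s - 6)Y = 4/(s^2 + 16) + (-2).
Divide through and combine into a single rational function.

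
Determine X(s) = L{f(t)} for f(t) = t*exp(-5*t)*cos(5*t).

X(s) = s*(s + 10)/(s^2 + 10*s + 50)^2

L{cos(5t)} = s/(s^2 + 25).
Multiplying by e^(-5t) shifts s → s + 5, so L{exp(-5*t)*cos(5*t)} = (s + 5)/((s + 5)^2 + 25).
Then apply L{t·g(t)} = -d/ds[G(s)] with G(s) = (s + 5)/((s + 5)^2 + 25):
differentiating 1 time and applying the sign gives s*(s + 10)/(s^2 + 10*s + 50)^2.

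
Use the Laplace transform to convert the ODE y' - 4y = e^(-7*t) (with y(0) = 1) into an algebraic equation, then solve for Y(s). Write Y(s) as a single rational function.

Y(s) = (s + 8)/(s^2 + 3*s - 28)

Transform both sides with L{·}.
The derivative rules (L{y'} = sY - y(0) = sY - 1) turn the left side into (s - 4)Y - (1).
The right side is L{e^(-7*t)} = 1/(s + 7).
So (s - 4)Y = 1/(s + 7) + (1).
Isolate Y and clear denominators.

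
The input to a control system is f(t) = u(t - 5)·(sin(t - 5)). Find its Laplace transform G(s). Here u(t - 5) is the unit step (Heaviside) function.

By the second shifting theorem, L{u(t - c)·g(t - c)} = e^(-cs)·H(s) with c = 5 and H(s) = L{g(t)}.
L{sin(t)} = 1/(s^2 + 1).

G(s) = exp(-5*s)/(s^2 + 1)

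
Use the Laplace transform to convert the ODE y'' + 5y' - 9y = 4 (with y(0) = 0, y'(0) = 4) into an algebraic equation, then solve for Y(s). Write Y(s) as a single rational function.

Apply the Laplace transform to the equation.
Using L{y''} = s^2 Y - s·y(0) - y'(0) and L{y'} = sY - y(0), with y(0) = 0, y'(0) = 4, the left side becomes (s^2 + 5*s - 9)Y - (4).
The right side is L{4} = 4/s.
So (s^2 + 5*s - 9)Y = 4/s + (4).
Divide through and combine into a single rational function.

Y(s) = (4*s + 4)/(s^3 + 5*s^2 - 9*s)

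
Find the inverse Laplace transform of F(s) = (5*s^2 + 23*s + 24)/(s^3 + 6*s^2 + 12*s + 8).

Factor the denominator: s^3 + 6*s^2 + 12*s + 8 = (s + 2)^3.
Partial fraction decomposition gives [5/(s + 2)] + [3/(s + 2)^2] + [-2/(s + 2)^3].
Invert each term: 5/(s + 2) ↔ 5e^(-2t); 3/(s + 2)^2 ↔ 3t·e^(-2t); -2/(s + 2)^3 ↔ (-1)t^2·e^(-2t).

-t^2*exp(-2*t) + 3*t*exp(-2*t) + 5*exp(-2*t)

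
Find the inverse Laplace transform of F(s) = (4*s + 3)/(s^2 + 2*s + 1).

Factor the denominator: s^2 + 2*s + 1 = (s + 1)^2.
Partial fraction decomposition gives [4/(s + 1)] + [-1/(s + 1)^2].
Invert each term: 4/(s + 1) ↔ 4e^(-t); -1/(s + 1)^2 ↔ -t·e^(-t).

-t*exp(-t) + 4*exp(-t)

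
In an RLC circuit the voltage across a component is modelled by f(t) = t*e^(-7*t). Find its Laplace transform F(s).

F(s) = (s + 7)^(-2)

L{e^(-7t)} = 1/(s + 7).
Then apply L{t·g(t)} = -d/ds[G(s)] with G(s) = 1/(s + 7):
differentiating 1 time and applying the sign gives (s + 7)^(-2).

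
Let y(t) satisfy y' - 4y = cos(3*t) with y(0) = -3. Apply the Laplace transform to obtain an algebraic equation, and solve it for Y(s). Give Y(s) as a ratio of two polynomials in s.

Y(s) = (-3*s^2 + s - 27)/(s^3 - 4*s^2 + 9*s - 36)

Laplace-transform each side.
The derivative rules (L{y'} = sY - y(0) = sY - (-3)) turn the left side into (s - 4)Y - (-3).
The right side is L{cos(3*t)} = s/(s^2 + 9).
So (s - 4)Y = s/(s^2 + 9) + (-3).
Solve for Y(s) and write it as one ratio of polynomials.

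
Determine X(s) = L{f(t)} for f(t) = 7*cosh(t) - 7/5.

By linearity of the Laplace transform, transform each term separately.
(7)·[L{cosh(t)} = s/(s^2 - 1)]; L{-7/5} = (-7/5)/s.

X(s) = 7*s/(s^2 - 1) - 7/(5*s)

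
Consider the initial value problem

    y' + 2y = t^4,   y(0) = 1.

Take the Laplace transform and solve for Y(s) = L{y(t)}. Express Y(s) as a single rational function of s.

Y(s) = (s^5 + 24)/(s^6 + 2*s^5)

Apply the Laplace transform to the equation.
The derivative rules (L{y'} = sY - y(0) = sY - 1) turn the left side into (s + 2)Y - (1).
The right side is L{t^4} = 24/s^5.
So (s + 2)Y = 24/s^5 + (1).
Solve for Y(s) and write it as one ratio of polynomials.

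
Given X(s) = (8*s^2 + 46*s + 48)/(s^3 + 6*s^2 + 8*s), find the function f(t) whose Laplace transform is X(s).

f(t) = 6 + 3*exp(-2*t) - exp(-4*t)

Factor the denominator: s^3 + 6*s^2 + 8*s = s*(s + 2)*(s + 4).
Partial fraction decomposition gives [3/(s + 2)] + [6/s] + [-1/(s + 4)].
Invert each term: 3/(s + 2) ↔ 3e^(-2t); 6/(s - 0) ↔ 6e^(0t); -1/(s + 4) ↔ -e^(-4t).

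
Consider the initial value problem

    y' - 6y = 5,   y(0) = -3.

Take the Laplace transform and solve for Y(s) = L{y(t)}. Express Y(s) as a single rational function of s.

Transform both sides with L{·}.
Using L{y'} = sY - y(0) = sY - (-3), the left side becomes (s - 6)Y - (-3).
The right side is L{5} = 5/s.
So (s - 6)Y = 5/s + (-3).
Isolate Y and clear denominators.

Y(s) = (-3*s + 5)/(s^2 - 6*s)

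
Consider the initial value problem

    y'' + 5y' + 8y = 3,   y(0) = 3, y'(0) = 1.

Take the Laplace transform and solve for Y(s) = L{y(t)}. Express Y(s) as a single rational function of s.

Take the Laplace transform of both sides.
With L{y''} = s^2 Y - s·y(0) - y'(0) and L{y'} = sY - y(0), with y(0) = 3, y'(0) = 1: the LHS transforms to (s^2 + 5*s + 8)Y - (3*s + 16).
The right side is L{3} = 3/s.
So (s^2 + 5*s + 8)Y = 3/s + (3*s + 16).
Divide through and combine into a single rational function.

Y(s) = (3*s^2 + 16*s + 3)/(s^3 + 5*s^2 + 8*s)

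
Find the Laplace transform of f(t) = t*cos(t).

(s - 1)*(s + 1)/(s^2 + 1)^2

L{cos(t)} = s/(s^2 + 1).
Then apply L{t·g(t)} = -d/ds[G(s)] with G(s) = s/(s^2 + 1):
differentiating 1 time and applying the sign gives (s - 1)*(s + 1)/(s^2 + 1)^2.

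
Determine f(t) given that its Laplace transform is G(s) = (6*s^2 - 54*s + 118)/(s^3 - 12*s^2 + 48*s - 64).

f(t) = -t^2*exp(4*t) - 6*t*exp(4*t) + 6*exp(4*t)

Factor the denominator: s^3 - 12*s^2 + 48*s - 64 = (s - 4)^3.
Partial fraction decomposition gives [6/(s - 4)] + [-6/(s - 4)^2] + [-2/(s - 4)^3].
Invert each term: 6/(s - 4) ↔ 6e^(4t); -6/(s - 4)^2 ↔ -6t·e^(4t); -2/(s - 4)^3 ↔ (-1)t^2·e^(4t).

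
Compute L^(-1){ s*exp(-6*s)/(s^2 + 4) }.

The factor e^(-6s) signals a time shift by c = 6 (second shifting theorem).
L{cos(2t)} = s/(s^2 + 4), so L^-1{s/(s^2 + 4)} = cos(2*t).
Hence the inverse is u(t - 6) times that function evaluated at t - 6.

Heaviside(t - 6)*(cos(2*t - 12))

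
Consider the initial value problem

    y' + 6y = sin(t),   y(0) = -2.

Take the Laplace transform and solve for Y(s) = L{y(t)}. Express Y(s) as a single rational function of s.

Transform both sides with L{·}.
Using L{y'} = sY - y(0) = sY - (-2), the left side becomes (s + 6)Y - (-2).
The right side is L{sin(t)} = 1/(s^2 + 1).
So (s + 6)Y = 1/(s^2 + 1) + (-2).
Isolate Y and clear denominators.

Y(s) = (-2*s^2 - 1)/(s^3 + 6*s^2 + s + 6)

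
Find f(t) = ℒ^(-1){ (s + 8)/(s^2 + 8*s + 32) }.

f(t) = exp(-4*t)*sin(4*t) + exp(-4*t)*cos(4*t)

Complete the square in the denominator: s^2 + 8*s + 32 = (s + 4)^2 + 4^2.
Split the numerator to match: s + 8 = 1·(s + 4) + 1·4.
Invert each term: 1·(s + 4)/((s + 4)^2 + 16) ↔ e^(-4t)cos(4t); 1·4/((s + 4)^2 + 16) ↔ e^(-4t)sin(4t).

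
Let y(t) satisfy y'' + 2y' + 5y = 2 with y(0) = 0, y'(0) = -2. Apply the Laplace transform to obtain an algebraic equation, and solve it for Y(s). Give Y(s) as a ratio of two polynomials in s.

Take the Laplace transform of both sides.
The derivative rules (L{y''} = s^2 Y - s·y(0) - y'(0) and L{y'} = sY - y(0), with y(0) = 0, y'(0) = -2) turn the left side into (s^2 + 2*s + 5)Y - (-2).
The right side is L{2} = 2/s.
So (s^2 + 2*s + 5)Y = 2/s + (-2).
Divide through and combine into a single rational function.

Y(s) = (-2*s + 2)/(s^3 + 2*s^2 + 5*s)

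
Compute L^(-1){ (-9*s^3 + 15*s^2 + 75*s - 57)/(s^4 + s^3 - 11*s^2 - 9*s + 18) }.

exp(3*t) - exp(t) - 5*exp(-2*t) - 4*exp(-3*t)

Factor the denominator: s^4 + s^3 - 11*s^2 - 9*s + 18 = (s - 3)*(s - 1)*(s + 2)*(s + 3).
Partial fraction decomposition gives [1/(s - 3)] + [-5/(s + 2)] + [-4/(s + 3)] + [-1/(s - 1)].
Invert each term: 1/(s - 3) ↔ e^(3t); -5/(s + 2) ↔ -5e^(-2t); -4/(s + 3) ↔ -4e^(-3t); -1/(s - 1) ↔ -e^(t).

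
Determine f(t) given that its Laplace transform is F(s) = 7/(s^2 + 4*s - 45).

f(t) = exp(-2*t)*sinh(7*t)

Rewrite the denominator: s^2 + 4*s - 45 = (s + 2)^2 - 49.
The form in (s + 2) signals a first-shifting-theorem factor e^(-2t).
Since L{sinh(7t)} = 7/(s^2 - 49), the inverse is exp(-2*t)*sinh(7*t).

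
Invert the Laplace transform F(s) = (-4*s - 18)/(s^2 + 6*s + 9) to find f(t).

Factor the denominator: s^2 + 6*s + 9 = (s + 3)^2.
Partial fraction decomposition gives [-4/(s + 3)] + [-6/(s + 3)^2].
Invert each term: -4/(s + 3) ↔ -4e^(-3t); -6/(s + 3)^2 ↔ -6t·e^(-3t).

f(t) = -6*t*exp(-3*t) - 4*exp(-3*t)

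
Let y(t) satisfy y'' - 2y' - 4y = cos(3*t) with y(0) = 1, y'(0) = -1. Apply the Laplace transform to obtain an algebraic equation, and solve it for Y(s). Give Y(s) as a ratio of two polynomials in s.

Y(s) = (s^3 - 3*s^2 + 10*s - 27)/(s^4 - 2*s^3 + 5*s^2 - 18*s - 36)

Take the Laplace transform of both sides.
The derivative rules (L{y''} = s^2 Y - s·y(0) - y'(0) and L{y'} = sY - y(0), with y(0) = 1, y'(0) = -1) turn the left side into (s^2 - 2*s - 4)Y - (s - 3).
The right side is L{cos(3*t)} = s/(s^2 + 9).
So (s^2 - 2*s - 4)Y = s/(s^2 + 9) + (s - 3).
Divide through and combine into a single rational function.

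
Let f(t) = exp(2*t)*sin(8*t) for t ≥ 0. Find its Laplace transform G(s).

L{sin(8t)} = 8/(s^2 + 64).
By the first shifting theorem, multiplying by e^(2t) replaces s with s - 2.

G(s) = 8/((s - 2)^2 + 64)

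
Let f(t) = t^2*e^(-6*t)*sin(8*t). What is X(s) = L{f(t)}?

X(s) = 16*(3*s^2 + 36*s + 44)/(s^2 + 12*s + 100)^3

L{sin(8t)} = 8/(s^2 + 64).
Multiplying by e^(-6t) shifts s → s + 6, so L{e^(-6*t)*sin(8*t)} = 8/((s + 6)^2 + 64).
Then apply L{t^2·g(t)} = (-1)^2 d^2/ds^2[G(s)] with G(s) = 8/((s + 6)^2 + 64):
differentiating 2 times and applying the sign gives 16*(3*s^2 + 36*s + 44)/(s^2 + 12*s + 100)^3.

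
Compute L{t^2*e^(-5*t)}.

2/(s + 5)^3

L{e^(-5t)} = 1/(s + 5).
Then apply L{t^2·g(t)} = (-1)^2 d^2/ds^2[G(s)] with G(s) = 1/(s + 5):
differentiating 2 times and applying the sign gives 2/(s + 5)^3.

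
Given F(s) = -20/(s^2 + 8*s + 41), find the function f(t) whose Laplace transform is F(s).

f(t) = -4*exp(-4*t)*sin(5*t)

Rewrite the denominator: s^2 + 8*s + 41 = (s + 4)^2 + 25.
The form in (s + 4) signals a first-shifting-theorem factor e^(-4t).
Since L{sin(5t)} = 5/(s^2 + 25), the inverse is e^(-4*t)*sin(5*t), scaled by -4.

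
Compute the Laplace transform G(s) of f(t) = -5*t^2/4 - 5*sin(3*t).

G(s) = -15/(s^2 + 9) - 5/(2*s^3)

By linearity of the Laplace transform, transform each term separately.
(-5/4)·[L{t^2} = 2!/s^3 = 2/s^3]; (-5)·[L{sin(3t)} = 3/(s^2 + 9)].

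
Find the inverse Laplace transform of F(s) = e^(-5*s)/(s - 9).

The factor e^(-5s) signals a time shift by c = 5 (second shifting theorem).
L{e^(9t)} = 1/(s - 9), so L^-1{1/(s - 9)} = e^(9*t).
Hence the inverse is u(t - 5) times that function evaluated at t - 5.

Heaviside(t - 5)*(exp(9*t - 45))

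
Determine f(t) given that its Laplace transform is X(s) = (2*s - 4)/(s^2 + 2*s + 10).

Complete the square in the denominator: s^2 + 2*s + 10 = (s + 1)^2 + 3^2.
Split the numerator to match: 2*s - 4 = 2·(s + 1) - 2·3.
Invert each term: 2·(s + 1)/((s + 1)^2 + 9) ↔ 2e^(-t)cos(3t); -2·3/((s + 1)^2 + 9) ↔ -2e^(-t)sin(3t).

f(t) = -2*exp(-t)*sin(3*t) + 2*exp(-t)*cos(3*t)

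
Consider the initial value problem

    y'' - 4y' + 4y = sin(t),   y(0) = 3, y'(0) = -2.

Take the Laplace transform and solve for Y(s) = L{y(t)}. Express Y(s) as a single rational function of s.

Y(s) = (3*s^3 - 14*s^2 + 3*s - 13)/(s^4 - 4*s^3 + 5*s^2 - 4*s + 4)

Laplace-transform each side.
With L{y''} = s^2 Y - s·y(0) - y'(0) and L{y'} = sY - y(0), with y(0) = 3, y'(0) = -2: the LHS transforms to (s^2 - 4*s + 4)Y - (3*s - 14).
The right side is L{sin(t)} = 1/(s^2 + 1).
So (s^2 - 4*s + 4)Y = 1/(s^2 + 1) + (3*s - 14).
Solve for Y(s) and write it as one ratio of polynomials.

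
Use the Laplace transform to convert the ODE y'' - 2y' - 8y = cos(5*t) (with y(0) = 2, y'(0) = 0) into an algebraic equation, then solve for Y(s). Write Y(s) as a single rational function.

Transform both sides with L{·}.
Using L{y''} = s^2 Y - s·y(0) - y'(0) and L{y'} = sY - y(0), with y(0) = 2, y'(0) = 0, the left side becomes (s^2 - 2*s - 8)Y - (2*s - 4).
The right side is L{cos(5*t)} = s/(s^2 + 25).
So (s^2 - 2*s - 8)Y = s/(s^2 + 25) + (2*s - 4).
Isolate Y and clear denominators.

Y(s) = (2*s^3 - 4*s^2 + 51*s - 100)/(s^4 - 2*s^3 + 17*s^2 - 50*s - 200)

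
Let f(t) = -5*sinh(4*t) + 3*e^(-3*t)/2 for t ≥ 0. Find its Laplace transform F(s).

Apply the Laplace transform termwise.
(3/2)·[L{e^(-3t)} = 1/(s + 3)]; (-5)·[L{sinh(4t)} = 4/(s^2 - 16)].

F(s) = -20/(s^2 - 16) + 3/(2*(s + 3))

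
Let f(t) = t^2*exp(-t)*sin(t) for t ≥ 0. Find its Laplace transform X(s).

X(s) = 2*(3*s^2 + 6*s + 2)/(s^2 + 2*s + 2)^3

L{sin(t)} = 1/(s^2 + 1).
Multiplying by e^(-t) shifts s → s + 1, so L{exp(-t)*sin(t)} = 1/((s + 1)^2 + 1).
Then apply L{t^2·g(t)} = (-1)^2 d^2/ds^2[G(s)] with G(s) = 1/((s + 1)^2 + 1):
differentiating 2 times and applying the sign gives 2*(3*s^2 + 6*s + 2)/(s^2 + 2*s + 2)^3.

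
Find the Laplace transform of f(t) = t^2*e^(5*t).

2/(s - 5)^3

L{e^(5t)} = 1/(s - 5).
Then apply L{t^2·g(t)} = (-1)^2 d^2/ds^2[G(s)] with G(s) = 1/(s - 5):
differentiating 2 times and applying the sign gives 2/(s - 5)^3.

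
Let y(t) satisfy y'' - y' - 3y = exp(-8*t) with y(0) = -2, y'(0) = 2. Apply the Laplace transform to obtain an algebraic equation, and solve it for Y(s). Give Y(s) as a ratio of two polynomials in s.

Y(s) = (-2*s^2 - 12*s + 33)/(s^3 + 7*s^2 - 11*s - 24)

Laplace-transform each side.
With L{y''} = s^2 Y - s·y(0) - y'(0) and L{y'} = sY - y(0), with y(0) = -2, y'(0) = 2: the LHS transforms to (s^2 - s - 3)Y - (-2*s + 4).
The right side is L{exp(-8*t)} = 1/(s + 8).
So (s^2 - s - 3)Y = 1/(s + 8) + (-2*s + 4).
Solve for Y(s) and write it as one ratio of polynomials.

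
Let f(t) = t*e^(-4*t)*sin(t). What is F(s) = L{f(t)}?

L{sin(t)} = 1/(s^2 + 1).
Multiplying by e^(-4t) shifts s → s + 4, so L{e^(-4*t)*sin(t)} = 1/((s + 4)^2 + 1).
Then apply L{t·g(t)} = -d/ds[G(s)] with G(s) = 1/((s + 4)^2 + 1):
differentiating 1 time and applying the sign gives 2*(s + 4)/(s^2 + 8*s + 17)^2.

F(s) = 2*(s + 4)/(s^2 + 8*s + 17)^2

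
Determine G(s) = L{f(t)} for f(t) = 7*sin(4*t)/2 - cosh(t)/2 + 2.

G(s) = -s/(2*(s^2 - 1)) + 14/(s^2 + 16) + 2/s

By linearity of the Laplace transform, transform each term separately.
(7/2)·[L{sin(4t)} = 4/(s^2 + 16)]; (-1/2)·[L{cosh(t)} = s/(s^2 - 1)]; L{2} = 2/s.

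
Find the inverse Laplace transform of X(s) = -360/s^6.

-3*t^5

Since L{t^5} = 5!/s^6 = 120/s^6, the inverse is t^5, scaled by -3.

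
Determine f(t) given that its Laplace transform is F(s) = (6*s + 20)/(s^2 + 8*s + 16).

f(t) = -4*t*exp(-4*t) + 6*exp(-4*t)

Factor the denominator: s^2 + 8*s + 16 = (s + 4)^2.
Partial fraction decomposition gives [6/(s + 4)] + [-4/(s + 4)^2].
Invert each term: 6/(s + 4) ↔ 6e^(-4t); -4/(s + 4)^2 ↔ -4t·e^(-4t).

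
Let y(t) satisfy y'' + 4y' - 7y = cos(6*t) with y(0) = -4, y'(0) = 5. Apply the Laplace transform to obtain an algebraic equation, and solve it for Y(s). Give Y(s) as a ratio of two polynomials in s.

Y(s) = (-4*s^3 - 11*s^2 - 143*s - 396)/(s^4 + 4*s^3 + 29*s^2 + 144*s - 252)

Apply the Laplace transform to the equation.
With L{y''} = s^2 Y - s·y(0) - y'(0) and L{y'} = sY - y(0), with y(0) = -4, y'(0) = 5: the LHS transforms to (s^2 + 4*s - 7)Y - (-4*s - 11).
The right side is L{cos(6*t)} = s/(s^2 + 36).
So (s^2 + 4*s - 7)Y = s/(s^2 + 36) + (-4*s - 11).
Isolate Y and clear denominators.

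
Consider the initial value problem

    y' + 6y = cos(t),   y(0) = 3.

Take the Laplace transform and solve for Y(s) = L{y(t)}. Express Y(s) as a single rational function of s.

Laplace-transform each side.
The derivative rules (L{y'} = sY - y(0) = sY - 3) turn the left side into (s + 6)Y - (3).
The right side is L{cos(t)} = s/(s^2 + 1).
So (s + 6)Y = s/(s^2 + 1) + (3).
Divide through and combine into a single rational function.

Y(s) = (3*s^2 + s + 3)/(s^3 + 6*s^2 + s + 6)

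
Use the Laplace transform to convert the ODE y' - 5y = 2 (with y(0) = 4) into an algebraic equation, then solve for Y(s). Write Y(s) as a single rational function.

Apply the Laplace transform to the equation.
With L{y'} = sY - y(0) = sY - 4: the LHS transforms to (s - 5)Y - (4).
The right side is L{2} = 2/s.
So (s - 5)Y = 2/s + (4).
Isolate Y and clear denominators.

Y(s) = (4*s + 2)/(s^2 - 5*s)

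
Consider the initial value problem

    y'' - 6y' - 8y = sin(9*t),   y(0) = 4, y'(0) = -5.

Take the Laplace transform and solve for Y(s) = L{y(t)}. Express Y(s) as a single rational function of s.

Laplace-transform each side.
With L{y''} = s^2 Y - s·y(0) - y'(0) and L{y'} = sY - y(0), with y(0) = 4, y'(0) = -5: the LHS transforms to (s^2 - 6*s - 8)Y - (4*s - 29).
The right side is L{sin(9*t)} = 9/(s^2 + 81).
So (s^2 - 6*s - 8)Y = 9/(s^2 + 81) + (4*s - 29).
Solve for Y(s) and write it as one ratio of polynomials.

Y(s) = (4*s^3 - 29*s^2 + 324*s - 2340)/(s^4 - 6*s^3 + 73*s^2 - 486*s - 648)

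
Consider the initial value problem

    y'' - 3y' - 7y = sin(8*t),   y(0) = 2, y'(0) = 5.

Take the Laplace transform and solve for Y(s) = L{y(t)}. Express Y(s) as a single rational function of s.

Apply the Laplace transform to the equation.
With L{y''} = s^2 Y - s·y(0) - y'(0) and L{y'} = sY - y(0), with y(0) = 2, y'(0) = 5: the LHS transforms to (s^2 - 3*s - 7)Y - (2*s - 1).
The right side is L{sin(8*t)} = 8/(s^2 + 64).
So (s^2 - 3*s - 7)Y = 8/(s^2 + 64) + (2*s - 1).
Isolate Y and clear denominators.

Y(s) = (2*s^3 - s^2 + 128*s - 56)/(s^4 - 3*s^3 + 57*s^2 - 192*s - 448)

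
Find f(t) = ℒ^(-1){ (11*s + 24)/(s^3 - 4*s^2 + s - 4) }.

f(t) = 4*exp(4*t) - 5*sin(t) - 4*cos(t)

Factor the denominator: s^3 - 4*s^2 + s - 4 = (s - 4)*(s^2 + 1).
Partial fraction decomposition gives [4/(s - 4)] + [-4*s/(s^2 + 1)] + [-5/(s^2 + 1)].
Invert each term: 4/(s - 4) ↔ 4e^(4t); -4·s/(s^2 + 1) ↔ -4cos(t); -5·1/(s^2 + 1) ↔ -5sin(t).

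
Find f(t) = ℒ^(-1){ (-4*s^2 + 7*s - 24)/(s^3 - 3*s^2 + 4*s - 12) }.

f(t) = -3*exp(3*t) + 2*sin(2*t) - cos(2*t)

Factor the denominator: s^3 - 3*s^2 + 4*s - 12 = (s - 3)*(s^2 + 4).
Partial fraction decomposition gives [-3/(s - 3)] + [-s/(s^2 + 4)] + [4/(s^2 + 4)].
Invert each term: -3/(s - 3) ↔ -3e^(3t); -1·s/(s^2 + 4) ↔ -cos(2t); 2·2/(s^2 + 4) ↔ 2sin(2t).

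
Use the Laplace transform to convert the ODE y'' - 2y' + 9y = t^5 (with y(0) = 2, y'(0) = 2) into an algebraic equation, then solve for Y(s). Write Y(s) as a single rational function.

Y(s) = (2*s^7 - 2*s^6 + 120)/(s^8 - 2*s^7 + 9*s^6)

Take the Laplace transform of both sides.
Using L{y''} = s^2 Y - s·y(0) - y'(0) and L{y'} = sY - y(0), with y(0) = 2, y'(0) = 2, the left side becomes (s^2 - 2*s + 9)Y - (2*s - 2).
The right side is L{t^5} = 120/s^6.
So (s^2 - 2*s + 9)Y = 120/s^6 + (2*s - 2).
Divide through and combine into a single rational function.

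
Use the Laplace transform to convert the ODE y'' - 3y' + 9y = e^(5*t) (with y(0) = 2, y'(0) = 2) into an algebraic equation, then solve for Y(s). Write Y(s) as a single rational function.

Apply the Laplace transform to the equation.
With L{y''} = s^2 Y - s·y(0) - y'(0) and L{y'} = sY - y(0), with y(0) = 2, y'(0) = 2: the LHS transforms to (s^2 - 3*s + 9)Y - (2*s - 4).
The right side is L{e^(5*t)} = 1/(s - 5).
So (s^2 - 3*s + 9)Y = 1/(s - 5) + (2*s - 4).
Solve for Y(s) and write it as one ratio of polynomials.

Y(s) = (2*s^2 - 14*s + 21)/(s^3 - 8*s^2 + 24*s - 45)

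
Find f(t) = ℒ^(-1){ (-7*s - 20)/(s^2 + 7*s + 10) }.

Factor the denominator: s^2 + 7*s + 10 = (s + 2)*(s + 5).
Partial fraction decomposition gives [-5/(s + 5)] + [-2/(s + 2)].
Invert each term: -5/(s + 5) ↔ -5e^(-5t); -2/(s + 2) ↔ -2e^(-2t).

f(t) = -2*exp(-2*t) - 5*exp(-5*t)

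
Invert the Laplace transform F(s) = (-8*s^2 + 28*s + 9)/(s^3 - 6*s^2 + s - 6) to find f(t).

Factor the denominator: s^3 - 6*s^2 + s - 6 = (s - 6)*(s^2 + 1).
Partial fraction decomposition gives [-3/(s - 6)] + [-5*s/(s^2 + 1)] + [-2/(s^2 + 1)].
Invert each term: -3/(s - 6) ↔ -3e^(6t); -5·s/(s^2 + 1) ↔ -5cos(t); -2·1/(s^2 + 1) ↔ -2sin(t).

f(t) = -3*exp(6*t) - 2*sin(t) - 5*cos(t)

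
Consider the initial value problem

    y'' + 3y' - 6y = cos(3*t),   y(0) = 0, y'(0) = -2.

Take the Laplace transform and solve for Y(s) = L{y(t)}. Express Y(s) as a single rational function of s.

Apply the Laplace transform to the equation.
With L{y''} = s^2 Y - s·y(0) - y'(0) and L{y'} = sY - y(0), with y(0) = 0, y'(0) = -2: the LHS transforms to (s^2 + 3*s - 6)Y - (-2).
The right side is L{cos(3*t)} = s/(s^2 + 9).
So (s^2 + 3*s - 6)Y = s/(s^2 + 9) + (-2).
Divide through and combine into a single rational function.

Y(s) = (-2*s^2 + s - 18)/(s^4 + 3*s^3 + 3*s^2 + 27*s - 54)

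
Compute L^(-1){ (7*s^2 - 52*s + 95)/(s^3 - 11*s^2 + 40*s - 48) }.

-t*exp(4*t) + 5*exp(4*t) + 2*exp(3*t)

Factor the denominator: s^3 - 11*s^2 + 40*s - 48 = (s - 4)^2*(s - 3).
Partial fraction decomposition gives [5/(s - 4)] + [-1/(s - 4)^2] + [2/(s - 3)].
Invert each term: 5/(s - 4) ↔ 5e^(4t); -1/(s - 4)^2 ↔ -t·e^(4t); 2/(s - 3) ↔ 2e^(3t).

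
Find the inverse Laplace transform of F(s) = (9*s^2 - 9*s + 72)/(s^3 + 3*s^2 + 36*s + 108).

-4*sin(6*t) + 5*cos(6*t) + 4*exp(-3*t)

Factor the denominator: s^3 + 3*s^2 + 36*s + 108 = (s + 3)*(s^2 + 36).
Partial fraction decomposition gives [4/(s + 3)] + [5*s/(s^2 + 36)] + [-24/(s^2 + 36)].
Invert each term: 4/(s + 3) ↔ 4e^(-3t); 5·s/(s^2 + 36) ↔ 5cos(6t); -4·6/(s^2 + 36) ↔ -4sin(6t).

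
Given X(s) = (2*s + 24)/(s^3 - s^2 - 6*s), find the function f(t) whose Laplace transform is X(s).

f(t) = 2*exp(3*t) - 4 + 2*exp(-2*t)

Factor the denominator: s^3 - s^2 - 6*s = s*(s - 3)*(s + 2).
Partial fraction decomposition gives [2/(s + 2)] + [2/(s - 3)] + [-4/s].
Invert each term: 2/(s + 2) ↔ 2e^(-2t); 2/(s - 3) ↔ 2e^(3t); -4/(s - 0) ↔ -4e^(0t).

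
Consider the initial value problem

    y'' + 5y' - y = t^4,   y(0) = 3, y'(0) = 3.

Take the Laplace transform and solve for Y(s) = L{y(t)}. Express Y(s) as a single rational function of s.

Take the Laplace transform of both sides.
The derivative rules (L{y''} = s^2 Y - s·y(0) - y'(0) and L{y'} = sY - y(0), with y(0) = 3, y'(0) = 3) turn the left side into (s^2 + 5*s - 1)Y - (3*s + 18).
The right side is L{t^4} = 24/s^5.
So (s^2 + 5*s - 1)Y = 24/s^5 + (3*s + 18).
Isolate Y and clear denominators.

Y(s) = (3*s^6 + 18*s^5 + 24)/(s^7 + 5*s^6 - s^5)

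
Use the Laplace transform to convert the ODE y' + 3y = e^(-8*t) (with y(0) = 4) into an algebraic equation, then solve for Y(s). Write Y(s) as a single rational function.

Y(s) = (4*s + 33)/(s^2 + 11*s + 24)

Take the Laplace transform of both sides.
The derivative rules (L{y'} = sY - y(0) = sY - 4) turn the left side into (s + 3)Y - (4).
The right side is L{e^(-8*t)} = 1/(s + 8).
So (s + 3)Y = 1/(s + 8) + (4).
Isolate Y and clear denominators.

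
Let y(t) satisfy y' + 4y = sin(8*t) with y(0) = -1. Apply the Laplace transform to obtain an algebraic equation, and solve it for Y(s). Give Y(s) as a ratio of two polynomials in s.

Laplace-transform each side.
The derivative rules (L{y'} = sY - y(0) = sY - (-1)) turn the left side into (s + 4)Y - (-1).
The right side is L{sin(8*t)} = 8/(s^2 + 64).
So (s + 4)Y = 8/(s^2 + 64) + (-1).
Divide through and combine into a single rational function.

Y(s) = (-s^2 - 56)/(s^3 + 4*s^2 + 64*s + 256)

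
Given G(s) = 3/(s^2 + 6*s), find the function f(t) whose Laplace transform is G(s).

f(t) = exp(-3*t)*sinh(3*t)

Rewrite the denominator: s^2 + 6*s = (s + 3)^2 - 9.
The form in (s + 3) signals a first-shifting-theorem factor e^(-3t).
Since L{sinh(3t)} = 3/(s^2 - 9), the inverse is e^(-3*t)*sinh(3*t).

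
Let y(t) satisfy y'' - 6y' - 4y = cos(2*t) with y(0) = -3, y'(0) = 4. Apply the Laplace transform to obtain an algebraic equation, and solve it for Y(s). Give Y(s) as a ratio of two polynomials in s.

Transform both sides with L{·}.
The derivative rules (L{y''} = s^2 Y - s·y(0) - y'(0) and L{y'} = sY - y(0), with y(0) = -3, y'(0) = 4) turn the left side into (s^2 - 6*s - 4)Y - (-3*s + 22).
The right side is L{cos(2*t)} = s/(s^2 + 4).
So (s^2 - 6*s - 4)Y = s/(s^2 + 4) + (-3*s + 22).
Divide through and combine into a single rational function.

Y(s) = (-3*s^3 + 22*s^2 - 11*s + 88)/(s^4 - 6*s^3 - 24*s - 16)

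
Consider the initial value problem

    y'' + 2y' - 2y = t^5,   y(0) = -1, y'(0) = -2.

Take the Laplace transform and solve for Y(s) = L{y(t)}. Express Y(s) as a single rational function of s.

Y(s) = (-s^7 - 4*s^6 + 120)/(s^8 + 2*s^7 - 2*s^6)

Laplace-transform each side.
Using L{y''} = s^2 Y - s·y(0) - y'(0) and L{y'} = sY - y(0), with y(0) = -1, y'(0) = -2, the left side becomes (s^2 + 2*s - 2)Y - (-s - 4).
The right side is L{t^5} = 120/s^6.
So (s^2 + 2*s - 2)Y = 120/s^6 + (-s - 4).
Isolate Y and clear denominators.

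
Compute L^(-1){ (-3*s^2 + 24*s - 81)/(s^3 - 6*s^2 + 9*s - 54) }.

-exp(6*t) + 4*sin(3*t) - 2*cos(3*t)

Factor the denominator: s^3 - 6*s^2 + 9*s - 54 = (s - 6)*(s^2 + 9).
Partial fraction decomposition gives [-1/(s - 6)] + [-2*s/(s^2 + 9)] + [12/(s^2 + 9)].
Invert each term: -1/(s - 6) ↔ -e^(6t); -2·s/(s^2 + 9) ↔ -2cos(3t); 4·3/(s^2 + 9) ↔ 4sin(3t).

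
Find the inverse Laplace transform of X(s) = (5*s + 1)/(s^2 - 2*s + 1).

6*t*exp(t) + 5*exp(t)

Factor the denominator: s^2 - 2*s + 1 = (s - 1)^2.
Partial fraction decomposition gives [5/(s - 1)] + [6/(s - 1)^2].
Invert each term: 5/(s - 1) ↔ 5e^(t); 6/(s - 1)^2 ↔ 6t·e^(t).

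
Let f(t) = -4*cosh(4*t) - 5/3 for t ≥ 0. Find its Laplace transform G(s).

By linearity of the Laplace transform, transform each term separately.
L{-5/3} = (-5/3)/s; (-4)·[L{cosh(4t)} = s/(s^2 - 16)].

G(s) = -4*s/(s^2 - 16) - 5/(3*s)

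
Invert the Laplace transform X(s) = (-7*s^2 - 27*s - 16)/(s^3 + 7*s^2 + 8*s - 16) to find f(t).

f(t) = 4*t*exp(-4*t) - 2*exp(t) - 5*exp(-4*t)

Factor the denominator: s^3 + 7*s^2 + 8*s - 16 = (s - 1)*(s + 4)^2.
Partial fraction decomposition gives [-5/(s + 4)] + [4/(s + 4)^2] + [-2/(s - 1)].
Invert each term: -5/(s + 4) ↔ -5e^(-4t); 4/(s + 4)^2 ↔ 4t·e^(-4t); -2/(s - 1) ↔ -2e^(t).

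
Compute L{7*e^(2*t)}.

L{7} = 7/s.
By the first shifting theorem, multiplying by e^(2t) replaces s with s - 2.

7/(s - 2)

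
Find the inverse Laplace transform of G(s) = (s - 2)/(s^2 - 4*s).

exp(2*t)*cosh(2*t)

Rewrite the denominator: s^2 - 4*s = (s - 2)^2 - 4.
The form in (s - 2) signals a first-shifting-theorem factor e^(2t).
Since L{cosh(2t)} = s/(s^2 - 4), the inverse is e^(2*t)*cosh(2*t).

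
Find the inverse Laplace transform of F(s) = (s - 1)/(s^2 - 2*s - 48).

exp(t)*cosh(7*t)

Rewrite the denominator: s^2 - 2*s - 48 = (s - 1)^2 - 49.
The form in (s - 1) signals a first-shifting-theorem factor e^(t).
Since L{cosh(7t)} = s/(s^2 - 49), the inverse is e^(t)*cosh(7*t).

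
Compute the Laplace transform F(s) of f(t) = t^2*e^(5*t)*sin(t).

L{sin(t)} = 1/(s^2 + 1).
Multiplying by e^(5t) shifts s → s - 5, so L{e^(5*t)*sin(t)} = 1/((s - 5)^2 + 1).
Then apply L{t^2·g(t)} = (-1)^2 d^2/ds^2[G(s)] with G(s) = 1/((s - 5)^2 + 1):
differentiating 2 times and applying the sign gives 2*(3*s^2 - 30*s + 74)/(s^2 - 10*s + 26)^3.

F(s) = 2*(3*s^2 - 30*s + 74)/(s^2 - 10*s + 26)^3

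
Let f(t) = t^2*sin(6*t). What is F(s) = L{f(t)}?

F(s) = 36*(s^2 - 12)/(s^2 + 36)^3

L{sin(6t)} = 6/(s^2 + 36).
Then apply L{t^2·g(t)} = (-1)^2 d^2/ds^2[G(s)] with G(s) = 6/(s^2 + 36):
differentiating 2 times and applying the sign gives 36*(s^2 - 12)/(s^2 + 36)^3.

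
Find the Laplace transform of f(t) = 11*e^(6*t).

11/(s - 6)

L{11} = 11/s.
By the first shifting theorem, multiplying by e^(6t) replaces s with s - 6.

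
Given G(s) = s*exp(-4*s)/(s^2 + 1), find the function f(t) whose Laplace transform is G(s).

f(t) = Heaviside(t - 4)*(cos(t - 4))

The factor e^(-4s) signals a time shift by c = 4 (second shifting theorem).
L{cos(t)} = s/(s^2 + 1), so L^-1{s/(s^2 + 1)} = cos(t).
Hence the inverse is u(t - 4) times that function evaluated at t - 4.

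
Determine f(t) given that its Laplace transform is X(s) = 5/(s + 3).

f(t) = 5*exp(-3*t)

Since L{e^(-3t)} = 1/(s + 3), the inverse is e^(-3*t), scaled by 5.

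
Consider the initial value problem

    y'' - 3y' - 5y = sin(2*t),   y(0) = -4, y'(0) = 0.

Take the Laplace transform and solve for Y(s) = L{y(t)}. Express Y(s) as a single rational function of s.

Transform both sides with L{·}.
The derivative rules (L{y''} = s^2 Y - s·y(0) - y'(0) and L{y'} = sY - y(0), with y(0) = -4, y'(0) = 0) turn the left side into (s^2 - 3*s - 5)Y - (-4*s + 12).
The right side is L{sin(2*t)} = 2/(s^2 + 4).
So (s^2 - 3*s - 5)Y = 2/(s^2 + 4) + (-4*s + 12).
Solve for Y(s) and write it as one ratio of polynomials.

Y(s) = (-4*s^3 + 12*s^2 - 16*s + 50)/(s^4 - 3*s^3 - s^2 - 12*s - 20)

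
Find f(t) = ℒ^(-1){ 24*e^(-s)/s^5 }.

f(t) = Heaviside(t - 1)*((t - 1)^4)

The factor e^(-s) signals a time shift by c = 1 (second shifting theorem).
L{t^4} = 4!/s^5 = 24/s^5, so L^-1{24/s^5} = t^4.
Hence the inverse is u(t - 1) times that function evaluated at t - 1.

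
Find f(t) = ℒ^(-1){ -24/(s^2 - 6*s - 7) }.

Factor the denominator: s^2 - 6*s - 7 = (s - 7)*(s + 1).
Partial fraction decomposition gives [3/(s + 1)] + [-3/(s - 7)].
Invert each term: 3/(s + 1) ↔ 3e^(-t); -3/(s - 7) ↔ -3e^(7t).

f(t) = -3*exp(7*t) + 3*exp(-t)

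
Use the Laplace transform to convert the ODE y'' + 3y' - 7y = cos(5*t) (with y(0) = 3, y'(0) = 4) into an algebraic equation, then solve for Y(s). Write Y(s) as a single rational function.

Take the Laplace transform of both sides.
With L{y''} = s^2 Y - s·y(0) - y'(0) and L{y'} = sY - y(0), with y(0) = 3, y'(0) = 4: the LHS transforms to (s^2 + 3*s - 7)Y - (3*s + 13).
The right side is L{cos(5*t)} = s/(s^2 + 25).
So (s^2 + 3*s - 7)Y = s/(s^2 + 25) + (3*s + 13).
Isolate Y and clear denominators.

Y(s) = (3*s^3 + 13*s^2 + 76*s + 325)/(s^4 + 3*s^3 + 18*s^2 + 75*s - 175)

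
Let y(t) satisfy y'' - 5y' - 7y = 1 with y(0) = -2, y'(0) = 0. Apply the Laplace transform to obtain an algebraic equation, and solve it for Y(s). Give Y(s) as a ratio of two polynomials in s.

Y(s) = (-2*s^2 + 10*s + 1)/(s^3 - 5*s^2 - 7*s)

Transform both sides with L{·}.
With L{y''} = s^2 Y - s·y(0) - y'(0) and L{y'} = sY - y(0), with y(0) = -2, y'(0) = 0: the LHS transforms to (s^2 - 5*s - 7)Y - (-2*s + 10).
The right side is L{1} = 1/s.
So (s^2 - 5*s - 7)Y = 1/s + (-2*s + 10).
Solve for Y(s) and write it as one ratio of polynomials.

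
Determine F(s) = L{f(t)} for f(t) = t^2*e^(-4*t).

L{e^(-4t)} = 1/(s + 4).
Then apply L{t^2·g(t)} = (-1)^2 d^2/ds^2[G(s)] with G(s) = 1/(s + 4):
differentiating 2 times and applying the sign gives 2/(s + 4)^3.

F(s) = 2/(s + 4)^3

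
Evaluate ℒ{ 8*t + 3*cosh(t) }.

Apply the Laplace transform termwise.
(8)·[L{t} = 1!/s^2 = 1/s^2]; (3)·[L{cosh(t)} = s/(s^2 - 1)].

3*s/(s^2 - 1) + 8/s^2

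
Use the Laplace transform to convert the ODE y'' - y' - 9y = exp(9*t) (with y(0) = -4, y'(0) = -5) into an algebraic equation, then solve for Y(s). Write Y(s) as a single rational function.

Laplace-transform each side.
Using L{y''} = s^2 Y - s·y(0) - y'(0) and L{y'} = sY - y(0), with y(0) = -4, y'(0) = -5, the left side becomes (s^2 - s - 9)Y - (-4*s - 1).
The right side is L{exp(9*t)} = 1/(s - 9).
So (s^2 - s - 9)Y = 1/(s - 9) + (-4*s - 1).
Divide through and combine into a single rational function.

Y(s) = (-4*s^2 + 35*s + 10)/(s^3 - 10*s^2 + 81)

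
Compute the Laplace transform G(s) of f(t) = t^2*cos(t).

L{cos(t)} = s/(s^2 + 1).
Then apply L{t^2·g(t)} = (-1)^2 d^2/ds^2[H(s)] with H(s) = s/(s^2 + 1):
differentiating 2 times and applying the sign gives 2*s*(s^2 - 3)/(s^2 + 1)^3.

G(s) = 2*s*(s^2 - 3)/(s^2 + 1)^3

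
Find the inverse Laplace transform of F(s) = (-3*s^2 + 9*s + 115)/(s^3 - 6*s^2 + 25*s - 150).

exp(6*t) - 3*sin(5*t) - 4*cos(5*t)

Factor the denominator: s^3 - 6*s^2 + 25*s - 150 = (s - 6)*(s^2 + 25).
Partial fraction decomposition gives [1/(s - 6)] + [-4*s/(s^2 + 25)] + [-15/(s^2 + 25)].
Invert each term: 1/(s - 6) ↔ e^(6t); -4·s/(s^2 + 25) ↔ -4cos(5t); -3·5/(s^2 + 25) ↔ -3sin(5t).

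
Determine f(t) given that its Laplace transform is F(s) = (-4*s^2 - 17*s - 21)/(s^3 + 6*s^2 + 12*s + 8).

Factor the denominator: s^3 + 6*s^2 + 12*s + 8 = (s + 2)^3.
Partial fraction decomposition gives [-4/(s + 2)] + [-1/(s + 2)^2] + [-3/(s + 2)^3].
Invert each term: -4/(s + 2) ↔ -4e^(-2t); -1/(s + 2)^2 ↔ -t·e^(-2t); -3/(s + 2)^3 ↔ (-3/2)t^2·e^(-2t).

f(t) = -3*t^2*exp(-2*t)/2 - t*exp(-2*t) - 4*exp(-2*t)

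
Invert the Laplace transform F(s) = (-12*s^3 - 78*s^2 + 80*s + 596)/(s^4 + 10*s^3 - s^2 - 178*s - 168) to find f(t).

f(t) = -2*exp(4*t) - 3*exp(-t) - 2*exp(-6*t) - 5*exp(-7*t)

Factor the denominator: s^4 + 10*s^3 - s^2 - 178*s - 168 = (s - 4)*(s + 1)*(s + 6)*(s + 7).
Partial fraction decomposition gives [-3/(s + 1)] + [-5/(s + 7)] + [-2/(s + 6)] + [-2/(s - 4)].
Invert each term: -3/(s + 1) ↔ -3e^(-t); -5/(s + 7) ↔ -5e^(-7t); -2/(s + 6) ↔ -2e^(-6t); -2/(s - 4) ↔ -2e^(4t).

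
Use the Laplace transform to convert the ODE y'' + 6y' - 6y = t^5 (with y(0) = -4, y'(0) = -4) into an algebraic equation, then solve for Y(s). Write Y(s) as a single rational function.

Y(s) = (-4*s^7 - 28*s^6 + 120)/(s^8 + 6*s^7 - 6*s^6)

Apply the Laplace transform to the equation.
Using L{y''} = s^2 Y - s·y(0) - y'(0) and L{y'} = sY - y(0), with y(0) = -4, y'(0) = -4, the left side becomes (s^2 + 6*s - 6)Y - (-4*s - 28).
The right side is L{t^5} = 120/s^6.
So (s^2 + 6*s - 6)Y = 120/s^6 + (-4*s - 28).
Solve for Y(s) and write it as one ratio of polynomials.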